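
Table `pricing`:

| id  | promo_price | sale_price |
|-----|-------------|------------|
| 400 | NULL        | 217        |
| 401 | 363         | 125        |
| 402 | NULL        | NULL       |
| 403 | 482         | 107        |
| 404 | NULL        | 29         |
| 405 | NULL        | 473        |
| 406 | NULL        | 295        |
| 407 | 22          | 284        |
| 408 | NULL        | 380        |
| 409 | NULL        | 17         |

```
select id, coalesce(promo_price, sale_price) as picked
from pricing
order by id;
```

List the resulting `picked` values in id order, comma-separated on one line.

217, 363, NULL, 482, 29, 473, 295, 22, 380, 17

id=400: promo_price=NULL, sale_price=217 → 217
id=401: promo_price=363 → 363
id=402: promo_price=NULL, sale_price=NULL (all NULL) → NULL
id=403: promo_price=482 → 482
id=404: promo_price=NULL, sale_price=29 → 29
id=405: promo_price=NULL, sale_price=473 → 473
id=406: promo_price=NULL, sale_price=295 → 295
id=407: promo_price=22 → 22
id=408: promo_price=NULL, sale_price=380 → 380
id=409: promo_price=NULL, sale_price=17 → 17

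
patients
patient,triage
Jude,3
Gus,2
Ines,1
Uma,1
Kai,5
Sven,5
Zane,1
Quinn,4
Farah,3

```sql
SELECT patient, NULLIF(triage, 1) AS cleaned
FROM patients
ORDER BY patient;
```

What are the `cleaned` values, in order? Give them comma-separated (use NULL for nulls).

3, 2, NULL, 3, 5, 4, 5, NULL, NULL

patient=Farah: triage=3 vs 1: differ → 3
patient=Gus: triage=2 vs 1: differ → 2
patient=Ines: triage=1 vs 1: equal → NULL
patient=Jude: triage=3 vs 1: differ → 3
patient=Kai: triage=5 vs 1: differ → 5
patient=Quinn: triage=4 vs 1: differ → 4
patient=Sven: triage=5 vs 1: differ → 5
patient=Uma: triage=1 vs 1: equal → NULL
patient=Zane: triage=1 vs 1: equal → NULL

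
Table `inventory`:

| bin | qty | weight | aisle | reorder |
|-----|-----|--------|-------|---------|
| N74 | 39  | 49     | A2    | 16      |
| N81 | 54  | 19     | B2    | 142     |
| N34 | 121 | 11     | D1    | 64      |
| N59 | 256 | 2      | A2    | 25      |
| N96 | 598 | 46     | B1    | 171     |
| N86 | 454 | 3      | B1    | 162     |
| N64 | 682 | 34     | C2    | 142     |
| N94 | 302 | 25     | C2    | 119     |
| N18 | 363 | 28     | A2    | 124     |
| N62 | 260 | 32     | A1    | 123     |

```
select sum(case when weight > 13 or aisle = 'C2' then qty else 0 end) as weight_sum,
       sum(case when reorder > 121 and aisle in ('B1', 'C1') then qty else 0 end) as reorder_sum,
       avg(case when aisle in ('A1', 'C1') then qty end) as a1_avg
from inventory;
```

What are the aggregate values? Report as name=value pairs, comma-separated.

weight_sum=2298, reorder_sum=1052, a1_avg=260

[weight_sum: weight > 13 or aisle = 'C2']
bin=N74: ✓ → 39
bin=N81: ✓ → 54
bin=N34: ✗
bin=N59: ✗
bin=N96: ✓ → 598
bin=N86: ✗
bin=N64: ✓ → 682
bin=N94: ✓ → 302
bin=N18: ✓ → 363
bin=N62: ✓ → 260
weight_sum = 39 + 54 + 598 + 682 + 302 + 363 + 260 = 2298
—
[reorder_sum: reorder > 121 and aisle in ('B1', 'C1')]
bin=N74: ✗
bin=N81: ✗
bin=N34: ✗
bin=N59: ✗
bin=N96: ✓ → 598
bin=N86: ✓ → 454
bin=N64: ✗
bin=N94: ✗
bin=N18: ✗
bin=N62: ✗
reorder_sum = 598 + 454 = 1052
—
[a1_avg: aisle in ('A1', 'C1')]
bin=N74: ✗
bin=N81: ✗
bin=N34: ✗
bin=N59: ✗
bin=N96: ✗
bin=N86: ✗
bin=N64: ✗
bin=N94: ✗
bin=N18: ✗
bin=N62: ✓ → 260
a1_avg = 260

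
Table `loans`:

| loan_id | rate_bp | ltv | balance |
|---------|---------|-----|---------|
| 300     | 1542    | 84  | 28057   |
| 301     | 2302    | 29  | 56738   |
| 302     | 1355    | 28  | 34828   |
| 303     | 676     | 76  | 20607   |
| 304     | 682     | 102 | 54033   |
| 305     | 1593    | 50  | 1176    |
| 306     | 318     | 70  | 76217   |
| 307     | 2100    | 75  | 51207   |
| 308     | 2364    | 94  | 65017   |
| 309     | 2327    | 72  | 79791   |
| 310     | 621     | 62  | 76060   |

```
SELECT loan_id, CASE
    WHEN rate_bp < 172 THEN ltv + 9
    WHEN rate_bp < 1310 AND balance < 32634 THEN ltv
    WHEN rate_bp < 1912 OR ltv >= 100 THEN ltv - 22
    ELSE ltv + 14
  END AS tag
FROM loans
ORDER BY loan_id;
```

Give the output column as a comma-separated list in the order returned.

62, 43, 6, 76, 80, 28, 48, 89, 108, 86, 40

loan_id=300: rate_bp < 1912 OR ltv >= 100 → 62
loan_id=301: ELSE → 43
loan_id=302: rate_bp < 1912 OR ltv >= 100 → 6
loan_id=303: rate_bp < 1310 AND balance < 32634 → 76
loan_id=304: rate_bp < 1912 OR ltv >= 100 → 80
loan_id=305: rate_bp < 1912 OR ltv >= 100 → 28
loan_id=306: rate_bp < 1912 OR ltv >= 100 → 48
loan_id=307: ELSE → 89
loan_id=308: ELSE → 108
loan_id=309: ELSE → 86
loan_id=310: rate_bp < 1912 OR ltv >= 100 → 40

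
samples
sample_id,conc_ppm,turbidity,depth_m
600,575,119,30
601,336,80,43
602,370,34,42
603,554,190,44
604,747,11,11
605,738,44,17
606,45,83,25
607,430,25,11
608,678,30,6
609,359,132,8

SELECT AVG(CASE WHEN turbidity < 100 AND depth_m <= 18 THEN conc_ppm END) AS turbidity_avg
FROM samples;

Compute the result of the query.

sample_id=600: ✗
sample_id=601: ✗
sample_id=602: ✗
sample_id=603: ✗
sample_id=604: ✓ → 747
sample_id=605: ✓ → 738
sample_id=606: ✗
sample_id=607: ✓ → 430
sample_id=608: ✓ → 678
sample_id=609: ✗
turbidity_avg = (747 + 738 + 430 + 678) / 4 = 648.25

648.25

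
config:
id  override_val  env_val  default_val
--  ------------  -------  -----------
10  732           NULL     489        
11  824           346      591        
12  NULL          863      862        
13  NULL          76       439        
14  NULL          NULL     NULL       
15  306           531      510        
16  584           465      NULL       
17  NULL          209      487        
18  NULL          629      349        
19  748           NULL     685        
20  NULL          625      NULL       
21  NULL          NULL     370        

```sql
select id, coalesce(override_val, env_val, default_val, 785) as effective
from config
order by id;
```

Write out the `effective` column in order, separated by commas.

732, 824, 863, 76, 785, 306, 584, 209, 629, 748, 625, 370

id=10: override_val=732 → 732
id=11: override_val=824 → 824
id=12: override_val=NULL, env_val=863 → 863
id=13: override_val=NULL, env_val=76 → 76
id=14: override_val=NULL, env_val=NULL, default_val=NULL, → literal 785 → 785
id=15: override_val=306 → 306
id=16: override_val=584 → 584
id=17: override_val=NULL, env_val=209 → 209
id=18: override_val=NULL, env_val=629 → 629
id=19: override_val=748 → 748
id=20: override_val=NULL, env_val=625 → 625
id=21: override_val=NULL, env_val=NULL, default_val=370 → 370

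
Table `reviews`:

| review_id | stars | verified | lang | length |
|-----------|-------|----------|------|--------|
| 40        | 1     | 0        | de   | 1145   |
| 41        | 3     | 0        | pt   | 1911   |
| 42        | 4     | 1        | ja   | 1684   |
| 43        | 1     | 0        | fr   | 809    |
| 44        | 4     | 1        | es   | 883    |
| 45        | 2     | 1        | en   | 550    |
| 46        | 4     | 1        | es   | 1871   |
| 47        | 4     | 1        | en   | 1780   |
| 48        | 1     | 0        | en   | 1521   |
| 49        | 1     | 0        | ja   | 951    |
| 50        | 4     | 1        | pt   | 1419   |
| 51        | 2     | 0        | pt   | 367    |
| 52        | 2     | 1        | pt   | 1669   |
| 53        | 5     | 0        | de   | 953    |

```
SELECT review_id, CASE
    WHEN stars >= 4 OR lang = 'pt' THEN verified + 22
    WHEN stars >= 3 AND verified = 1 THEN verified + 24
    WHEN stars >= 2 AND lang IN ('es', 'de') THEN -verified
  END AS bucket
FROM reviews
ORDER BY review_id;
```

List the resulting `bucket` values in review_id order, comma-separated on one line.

NULL, 22, 23, NULL, 23, NULL, 23, 23, NULL, NULL, 23, 22, 23, 22

review_id=40: (no match → NULL) → NULL
review_id=41: stars >= 4 OR lang = 'pt' → 22
review_id=42: stars >= 4 OR lang = 'pt' → 23
review_id=43: (no match → NULL) → NULL
review_id=44: stars >= 4 OR lang = 'pt' → 23
review_id=45: (no match → NULL) → NULL
review_id=46: stars >= 4 OR lang = 'pt' → 23
review_id=47: stars >= 4 OR lang = 'pt' → 23
review_id=48: (no match → NULL) → NULL
review_id=49: (no match → NULL) → NULL
review_id=50: stars >= 4 OR lang = 'pt' → 23
review_id=51: stars >= 4 OR lang = 'pt' → 22
review_id=52: stars >= 4 OR lang = 'pt' → 23
review_id=53: stars >= 4 OR lang = 'pt' → 22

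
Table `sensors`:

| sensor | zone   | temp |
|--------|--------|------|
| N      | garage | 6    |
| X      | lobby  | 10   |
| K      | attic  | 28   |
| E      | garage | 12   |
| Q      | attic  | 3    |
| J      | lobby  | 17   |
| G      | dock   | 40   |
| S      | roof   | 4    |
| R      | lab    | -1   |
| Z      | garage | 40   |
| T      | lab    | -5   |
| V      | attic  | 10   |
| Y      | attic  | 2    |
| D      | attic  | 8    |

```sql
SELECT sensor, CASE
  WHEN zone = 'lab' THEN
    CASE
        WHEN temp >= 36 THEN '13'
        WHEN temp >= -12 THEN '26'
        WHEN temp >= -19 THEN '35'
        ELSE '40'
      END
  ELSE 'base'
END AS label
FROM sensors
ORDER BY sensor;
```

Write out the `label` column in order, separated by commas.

sensor=D: zone='attic' → outer ELSE → base
sensor=E: zone='garage' → outer ELSE → base
sensor=G: zone='dock' → outer ELSE → base
sensor=J: zone='lobby' → outer ELSE → base
sensor=K: zone='attic' → outer ELSE → base
sensor=N: zone='garage' → outer ELSE → base
sensor=Q: zone='attic' → outer ELSE → base
sensor=R: zone='lab' → inner[temp >= -12] → 26
sensor=S: zone='roof' → outer ELSE → base
sensor=T: zone='lab' → inner[temp >= -12] → 26
sensor=V: zone='attic' → outer ELSE → base
sensor=X: zone='lobby' → outer ELSE → base
sensor=Y: zone='attic' → outer ELSE → base
sensor=Z: zone='garage' → outer ELSE → base

base, base, base, base, base, base, base, 26, base, 26, base, base, base, base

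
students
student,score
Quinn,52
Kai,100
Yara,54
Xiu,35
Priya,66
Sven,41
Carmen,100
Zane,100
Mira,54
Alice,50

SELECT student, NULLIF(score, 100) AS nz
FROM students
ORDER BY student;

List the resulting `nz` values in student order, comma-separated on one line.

50, NULL, NULL, 54, 66, 52, 41, 35, 54, NULL

student=Alice: score=50 vs 100: differ → 50
student=Carmen: score=100 vs 100: equal → NULL
student=Kai: score=100 vs 100: equal → NULL
student=Mira: score=54 vs 100: differ → 54
student=Priya: score=66 vs 100: differ → 66
student=Quinn: score=52 vs 100: differ → 52
student=Sven: score=41 vs 100: differ → 41
student=Xiu: score=35 vs 100: differ → 35
student=Yara: score=54 vs 100: differ → 54
student=Zane: score=100 vs 100: equal → NULL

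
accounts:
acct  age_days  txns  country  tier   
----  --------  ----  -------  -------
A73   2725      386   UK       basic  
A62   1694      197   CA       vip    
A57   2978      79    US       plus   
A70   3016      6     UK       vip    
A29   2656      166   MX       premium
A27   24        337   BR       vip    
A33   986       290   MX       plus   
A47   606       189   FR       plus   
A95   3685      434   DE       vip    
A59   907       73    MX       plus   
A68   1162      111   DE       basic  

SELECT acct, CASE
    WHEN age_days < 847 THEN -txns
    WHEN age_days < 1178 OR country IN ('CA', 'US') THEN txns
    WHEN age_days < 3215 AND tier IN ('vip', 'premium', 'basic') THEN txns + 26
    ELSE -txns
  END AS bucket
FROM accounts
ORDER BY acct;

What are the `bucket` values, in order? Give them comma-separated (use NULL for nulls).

acct=A27: age_days < 847 → -337
acct=A29: age_days < 3215 AND tier IN ('vip', 'premium', 'basic') → 192
acct=A33: age_days < 1178 OR country IN ('CA', 'US') → 290
acct=A47: age_days < 847 → -189
acct=A57: age_days < 1178 OR country IN ('CA', 'US') → 79
acct=A59: age_days < 1178 OR country IN ('CA', 'US') → 73
acct=A62: age_days < 1178 OR country IN ('CA', 'US') → 197
acct=A68: age_days < 1178 OR country IN ('CA', 'US') → 111
acct=A70: age_days < 3215 AND tier IN ('vip', 'premium', 'basic') → 32
acct=A73: age_days < 3215 AND tier IN ('vip', 'premium', 'basic') → 412
acct=A95: ELSE → -434

-337, 192, 290, -189, 79, 73, 197, 111, 32, 412, -434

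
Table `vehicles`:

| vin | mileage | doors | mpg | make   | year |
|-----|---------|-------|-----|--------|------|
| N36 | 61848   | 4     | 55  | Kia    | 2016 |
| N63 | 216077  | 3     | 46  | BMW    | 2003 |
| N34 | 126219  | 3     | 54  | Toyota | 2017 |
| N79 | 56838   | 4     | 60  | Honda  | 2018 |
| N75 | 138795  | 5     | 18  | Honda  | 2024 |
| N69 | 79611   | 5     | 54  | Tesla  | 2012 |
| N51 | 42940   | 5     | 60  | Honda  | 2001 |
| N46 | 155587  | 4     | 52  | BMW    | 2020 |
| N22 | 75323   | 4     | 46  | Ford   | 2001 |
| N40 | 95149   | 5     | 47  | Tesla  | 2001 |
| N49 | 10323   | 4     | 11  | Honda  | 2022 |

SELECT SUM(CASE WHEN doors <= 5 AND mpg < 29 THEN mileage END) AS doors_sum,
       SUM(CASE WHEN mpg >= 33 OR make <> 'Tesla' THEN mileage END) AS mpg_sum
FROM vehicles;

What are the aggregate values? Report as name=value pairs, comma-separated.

[doors_sum: doors <= 5 AND mpg < 29]
vin=N36: ✗
vin=N63: ✗
vin=N34: ✗
vin=N79: ✗
vin=N75: ✓ → 138795
vin=N69: ✗
vin=N51: ✗
vin=N46: ✗
vin=N22: ✗
vin=N40: ✗
vin=N49: ✓ → 10323
doors_sum = 138795 + 10323 = 149118
—
[mpg_sum: mpg >= 33 OR make <> 'Tesla']
vin=N36: ✓ → 61848
vin=N63: ✓ → 216077
vin=N34: ✓ → 126219
vin=N79: ✓ → 56838
vin=N75: ✓ → 138795
vin=N69: ✓ → 79611
vin=N51: ✓ → 42940
vin=N46: ✓ → 155587
vin=N22: ✓ → 75323
vin=N40: ✓ → 95149
vin=N49: ✓ → 10323
mpg_sum = 61848 + 216077 + 126219 + 56838 + 138795 + 79611 + 42940 + 155587 + 75323 + 95149 + 10323 = 1058710

doors_sum=149118, mpg_sum=1058710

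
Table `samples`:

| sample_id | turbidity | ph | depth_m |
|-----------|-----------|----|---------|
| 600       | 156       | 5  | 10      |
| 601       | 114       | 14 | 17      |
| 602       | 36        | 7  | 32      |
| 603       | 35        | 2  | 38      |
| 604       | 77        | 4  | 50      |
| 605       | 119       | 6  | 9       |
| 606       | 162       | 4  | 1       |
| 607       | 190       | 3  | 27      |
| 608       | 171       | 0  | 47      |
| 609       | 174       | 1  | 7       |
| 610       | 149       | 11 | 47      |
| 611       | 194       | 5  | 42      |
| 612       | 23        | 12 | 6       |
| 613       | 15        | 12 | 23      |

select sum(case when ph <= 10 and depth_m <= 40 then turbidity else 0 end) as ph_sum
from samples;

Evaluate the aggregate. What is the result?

872

sample_id=600: ✓ → 156
sample_id=601: ✗
sample_id=602: ✓ → 36
sample_id=603: ✓ → 35
sample_id=604: ✗
sample_id=605: ✓ → 119
sample_id=606: ✓ → 162
sample_id=607: ✓ → 190
sample_id=608: ✗
sample_id=609: ✓ → 174
sample_id=610: ✗
sample_id=611: ✗
sample_id=612: ✗
sample_id=613: ✗
ph_sum = 156 + 36 + 35 + 119 + 162 + 190 + 174 = 872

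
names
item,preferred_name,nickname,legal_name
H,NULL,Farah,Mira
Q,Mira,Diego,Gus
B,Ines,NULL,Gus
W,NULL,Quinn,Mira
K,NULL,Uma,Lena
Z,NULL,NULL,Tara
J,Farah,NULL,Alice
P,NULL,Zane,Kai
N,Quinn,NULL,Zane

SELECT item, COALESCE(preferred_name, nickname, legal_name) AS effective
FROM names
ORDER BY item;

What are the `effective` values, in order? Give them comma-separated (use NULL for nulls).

Ines, Farah, Farah, Uma, Quinn, Zane, Mira, Quinn, Tara

item=B: preferred_name=Ines → Ines
item=H: preferred_name=NULL, nickname=Farah → Farah
item=J: preferred_name=Farah → Farah
item=K: preferred_name=NULL, nickname=Uma → Uma
item=N: preferred_name=Quinn → Quinn
item=P: preferred_name=NULL, nickname=Zane → Zane
item=Q: preferred_name=Mira → Mira
item=W: preferred_name=NULL, nickname=Quinn → Quinn
item=Z: preferred_name=NULL, nickname=NULL, legal_name=Tara → Tara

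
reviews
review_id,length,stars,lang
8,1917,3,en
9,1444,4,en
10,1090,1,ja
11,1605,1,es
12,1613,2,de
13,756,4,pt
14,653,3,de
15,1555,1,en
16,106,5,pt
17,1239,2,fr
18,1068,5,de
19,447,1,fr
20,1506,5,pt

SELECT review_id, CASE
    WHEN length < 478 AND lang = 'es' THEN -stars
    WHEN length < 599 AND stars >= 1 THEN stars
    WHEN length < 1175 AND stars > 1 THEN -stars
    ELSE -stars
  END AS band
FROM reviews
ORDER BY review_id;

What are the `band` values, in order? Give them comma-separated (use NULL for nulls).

-3, -4, -1, -1, -2, -4, -3, -1, 5, -2, -5, 1, -5

review_id=8: ELSE → -3
review_id=9: ELSE → -4
review_id=10: ELSE → -1
review_id=11: ELSE → -1
review_id=12: ELSE → -2
review_id=13: length < 1175 AND stars > 1 → -4
review_id=14: length < 1175 AND stars > 1 → -3
review_id=15: ELSE → -1
review_id=16: length < 599 AND stars >= 1 → 5
review_id=17: ELSE → -2
review_id=18: length < 1175 AND stars > 1 → -5
review_id=19: length < 599 AND stars >= 1 → 1
review_id=20: ELSE → -5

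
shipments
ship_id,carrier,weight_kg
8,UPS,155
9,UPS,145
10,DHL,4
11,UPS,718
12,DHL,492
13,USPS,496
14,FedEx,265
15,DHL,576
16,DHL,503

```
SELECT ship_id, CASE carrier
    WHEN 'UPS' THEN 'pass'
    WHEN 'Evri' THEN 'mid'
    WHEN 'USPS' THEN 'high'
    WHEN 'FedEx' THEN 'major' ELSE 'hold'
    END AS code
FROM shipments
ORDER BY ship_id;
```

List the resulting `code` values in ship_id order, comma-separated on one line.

ship_id=8: carrier='UPS' → pass
ship_id=9: carrier='UPS' → pass
ship_id=10: ELSE → hold
ship_id=11: carrier='UPS' → pass
ship_id=12: ELSE → hold
ship_id=13: carrier='USPS' → high
ship_id=14: carrier='FedEx' → major
ship_id=15: ELSE → hold
ship_id=16: ELSE → hold

pass, pass, hold, pass, hold, high, major, hold, hold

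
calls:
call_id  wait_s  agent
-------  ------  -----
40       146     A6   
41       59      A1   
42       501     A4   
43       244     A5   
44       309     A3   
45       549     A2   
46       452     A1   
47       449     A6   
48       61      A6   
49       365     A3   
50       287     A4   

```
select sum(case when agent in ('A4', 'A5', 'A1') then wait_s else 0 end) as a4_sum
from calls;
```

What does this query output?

1543

call_id=40: ✗
call_id=41: ✓ → 59
call_id=42: ✓ → 501
call_id=43: ✓ → 244
call_id=44: ✗
call_id=45: ✗
call_id=46: ✓ → 452
call_id=47: ✗
call_id=48: ✗
call_id=49: ✗
call_id=50: ✓ → 287
a4_sum = 59 + 501 + 244 + 452 + 287 = 1543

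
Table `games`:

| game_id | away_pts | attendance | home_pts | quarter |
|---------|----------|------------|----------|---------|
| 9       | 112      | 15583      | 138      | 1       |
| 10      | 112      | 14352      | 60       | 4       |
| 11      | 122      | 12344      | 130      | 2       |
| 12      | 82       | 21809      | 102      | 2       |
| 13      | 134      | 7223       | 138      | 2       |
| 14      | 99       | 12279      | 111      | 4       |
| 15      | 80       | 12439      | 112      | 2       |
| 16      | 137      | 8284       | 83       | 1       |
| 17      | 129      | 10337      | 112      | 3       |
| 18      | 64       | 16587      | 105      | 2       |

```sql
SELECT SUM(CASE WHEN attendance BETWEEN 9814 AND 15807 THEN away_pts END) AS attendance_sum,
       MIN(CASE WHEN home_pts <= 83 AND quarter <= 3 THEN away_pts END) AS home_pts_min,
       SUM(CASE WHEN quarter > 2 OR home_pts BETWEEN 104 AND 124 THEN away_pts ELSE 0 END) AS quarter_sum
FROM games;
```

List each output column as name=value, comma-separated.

[attendance_sum: attendance BETWEEN 9814 AND 15807]
game_id=9: ✓ → 112
game_id=10: ✓ → 112
game_id=11: ✓ → 122
game_id=12: ✗
game_id=13: ✗
game_id=14: ✓ → 99
game_id=15: ✓ → 80
game_id=16: ✗
game_id=17: ✓ → 129
game_id=18: ✗
attendance_sum = 112 + 112 + 122 + 99 + 80 + 129 = 654
—
[home_pts_min: home_pts <= 83 AND quarter <= 3]
game_id=9: ✗
game_id=10: ✗
game_id=11: ✗
game_id=12: ✗
game_id=13: ✗
game_id=14: ✗
game_id=15: ✗
game_id=16: ✓ → 137
game_id=17: ✗
game_id=18: ✗
home_pts_min = MIN(137) = 137
—
[quarter_sum: quarter > 2 OR home_pts BETWEEN 104 AND 124]
game_id=9: ✗
game_id=10: ✓ → 112
game_id=11: ✗
game_id=12: ✗
game_id=13: ✗
game_id=14: ✓ → 99
game_id=15: ✓ → 80
game_id=16: ✗
game_id=17: ✓ → 129
game_id=18: ✓ → 64
quarter_sum = 112 + 99 + 80 + 129 + 64 = 484

attendance_sum=654, home_pts_min=137, quarter_sum=484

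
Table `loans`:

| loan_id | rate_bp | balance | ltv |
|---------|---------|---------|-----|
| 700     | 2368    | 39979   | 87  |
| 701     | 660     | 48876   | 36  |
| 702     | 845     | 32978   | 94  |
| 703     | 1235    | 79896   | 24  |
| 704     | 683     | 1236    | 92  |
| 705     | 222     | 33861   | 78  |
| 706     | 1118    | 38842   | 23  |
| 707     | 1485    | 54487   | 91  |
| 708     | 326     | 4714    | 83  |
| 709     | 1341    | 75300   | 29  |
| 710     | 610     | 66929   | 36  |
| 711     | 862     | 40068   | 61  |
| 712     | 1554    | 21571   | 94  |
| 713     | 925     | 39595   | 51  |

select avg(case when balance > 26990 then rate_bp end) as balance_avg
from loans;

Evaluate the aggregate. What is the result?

loan_id=700: ✓ → 2368
loan_id=701: ✓ → 660
loan_id=702: ✓ → 845
loan_id=703: ✓ → 1235
loan_id=704: ✗
loan_id=705: ✓ → 222
loan_id=706: ✓ → 1118
loan_id=707: ✓ → 1485
loan_id=708: ✗
loan_id=709: ✓ → 1341
loan_id=710: ✓ → 610
loan_id=711: ✓ → 862
loan_id=712: ✗
loan_id=713: ✓ → 925
balance_avg = (2368 + 660 + 845 + 1235 + 222 + 1118 + 1485 + 1341 + 610 + 862 + 925) / 11 = 1061

1061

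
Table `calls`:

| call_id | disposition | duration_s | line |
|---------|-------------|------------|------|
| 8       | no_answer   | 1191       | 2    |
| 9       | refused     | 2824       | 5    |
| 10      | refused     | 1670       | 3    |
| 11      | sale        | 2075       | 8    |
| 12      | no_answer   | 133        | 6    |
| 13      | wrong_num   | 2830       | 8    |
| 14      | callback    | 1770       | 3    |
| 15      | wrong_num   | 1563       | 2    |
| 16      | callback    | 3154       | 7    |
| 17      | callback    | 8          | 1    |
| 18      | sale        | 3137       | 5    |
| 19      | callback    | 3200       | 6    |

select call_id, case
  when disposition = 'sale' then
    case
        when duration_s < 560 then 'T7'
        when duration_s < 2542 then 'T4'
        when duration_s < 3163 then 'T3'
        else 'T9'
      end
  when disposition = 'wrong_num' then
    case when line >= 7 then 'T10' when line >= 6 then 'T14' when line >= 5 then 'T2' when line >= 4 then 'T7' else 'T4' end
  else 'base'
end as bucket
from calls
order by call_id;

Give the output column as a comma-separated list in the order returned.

base, base, base, T4, base, T10, base, T4, base, base, T3, base

call_id=8: disposition='no_answer' → outer ELSE → base
call_id=9: disposition='refused' → outer ELSE → base
call_id=10: disposition='refused' → outer ELSE → base
call_id=11: disposition='sale' → inner[duration_s < 2542] → T4
call_id=12: disposition='no_answer' → outer ELSE → base
call_id=13: disposition='wrong_num' → inner[line >= 7] → T10
call_id=14: disposition='callback' → outer ELSE → base
call_id=15: disposition='wrong_num' → inner[ELSE] → T4
call_id=16: disposition='callback' → outer ELSE → base
call_id=17: disposition='callback' → outer ELSE → base
call_id=18: disposition='sale' → inner[duration_s < 3163] → T3
call_id=19: disposition='callback' → outer ELSE → base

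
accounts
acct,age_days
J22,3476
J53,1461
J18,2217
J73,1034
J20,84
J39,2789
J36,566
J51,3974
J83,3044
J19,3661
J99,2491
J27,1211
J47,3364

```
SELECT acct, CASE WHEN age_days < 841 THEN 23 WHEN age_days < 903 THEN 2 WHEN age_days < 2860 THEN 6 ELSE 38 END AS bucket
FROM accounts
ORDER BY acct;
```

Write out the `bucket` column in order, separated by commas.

6, 38, 23, 38, 6, 23, 6, 38, 38, 6, 6, 38, 6

acct=J18: age_days < 2860 → 6
acct=J19: ELSE → 38
acct=J20: age_days < 841 → 23
acct=J22: ELSE → 38
acct=J27: age_days < 2860 → 6
acct=J36: age_days < 841 → 23
acct=J39: age_days < 2860 → 6
acct=J47: ELSE → 38
acct=J51: ELSE → 38
acct=J53: age_days < 2860 → 6
acct=J73: age_days < 2860 → 6
acct=J83: ELSE → 38
acct=J99: age_days < 2860 → 6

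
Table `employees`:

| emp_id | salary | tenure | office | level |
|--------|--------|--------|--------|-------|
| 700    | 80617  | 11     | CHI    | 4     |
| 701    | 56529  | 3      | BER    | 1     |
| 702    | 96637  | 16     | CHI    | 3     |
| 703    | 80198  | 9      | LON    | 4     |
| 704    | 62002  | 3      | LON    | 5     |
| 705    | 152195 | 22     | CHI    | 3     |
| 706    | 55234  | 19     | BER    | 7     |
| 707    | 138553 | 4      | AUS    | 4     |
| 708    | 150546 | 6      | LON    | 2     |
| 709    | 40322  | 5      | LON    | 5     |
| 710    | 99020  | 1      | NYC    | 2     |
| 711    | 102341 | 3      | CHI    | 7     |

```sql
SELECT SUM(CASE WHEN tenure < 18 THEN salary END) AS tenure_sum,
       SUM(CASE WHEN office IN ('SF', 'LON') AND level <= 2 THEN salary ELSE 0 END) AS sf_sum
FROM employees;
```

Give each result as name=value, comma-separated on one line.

[tenure_sum: tenure < 18]
emp_id=700: ✓ → 80617
emp_id=701: ✓ → 56529
emp_id=702: ✓ → 96637
emp_id=703: ✓ → 80198
emp_id=704: ✓ → 62002
emp_id=705: ✗
emp_id=706: ✗
emp_id=707: ✓ → 138553
emp_id=708: ✓ → 150546
emp_id=709: ✓ → 40322
emp_id=710: ✓ → 99020
emp_id=711: ✓ → 102341
tenure_sum = 80617 + 56529 + 96637 + 80198 + 62002 + 138553 + 150546 + 40322 + 99020 + 102341 = 906765
—
[sf_sum: office IN ('SF', 'LON') AND level <= 2]
emp_id=700: ✗
emp_id=701: ✗
emp_id=702: ✗
emp_id=703: ✗
emp_id=704: ✗
emp_id=705: ✗
emp_id=706: ✗
emp_id=707: ✗
emp_id=708: ✓ → 150546
emp_id=709: ✗
emp_id=710: ✗
emp_id=711: ✗
sf_sum = 150546

tenure_sum=906765, sf_sum=150546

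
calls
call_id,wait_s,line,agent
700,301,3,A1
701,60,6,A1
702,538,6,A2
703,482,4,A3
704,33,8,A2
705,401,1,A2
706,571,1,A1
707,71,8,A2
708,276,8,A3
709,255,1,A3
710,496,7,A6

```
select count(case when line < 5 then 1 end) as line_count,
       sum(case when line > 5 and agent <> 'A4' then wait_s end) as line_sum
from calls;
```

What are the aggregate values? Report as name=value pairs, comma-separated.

line_count=5, line_sum=1474

[line_count: line < 5]
call_id=700: ✓ → 1
call_id=701: ✗
call_id=702: ✗
call_id=703: ✓ → 1
call_id=704: ✗
call_id=705: ✓ → 1
call_id=706: ✓ → 1
call_id=707: ✗
call_id=708: ✗
call_id=709: ✓ → 1
call_id=710: ✗
line_count = COUNT(1, 1, 1, 1, 1) = 5
—
[line_sum: line > 5 and agent <> 'A4']
call_id=700: ✗
call_id=701: ✓ → 60
call_id=702: ✓ → 538
call_id=703: ✗
call_id=704: ✓ → 33
call_id=705: ✗
call_id=706: ✗
call_id=707: ✓ → 71
call_id=708: ✓ → 276
call_id=709: ✗
call_id=710: ✓ → 496
line_sum = 60 + 538 + 33 + 71 + 276 + 496 = 1474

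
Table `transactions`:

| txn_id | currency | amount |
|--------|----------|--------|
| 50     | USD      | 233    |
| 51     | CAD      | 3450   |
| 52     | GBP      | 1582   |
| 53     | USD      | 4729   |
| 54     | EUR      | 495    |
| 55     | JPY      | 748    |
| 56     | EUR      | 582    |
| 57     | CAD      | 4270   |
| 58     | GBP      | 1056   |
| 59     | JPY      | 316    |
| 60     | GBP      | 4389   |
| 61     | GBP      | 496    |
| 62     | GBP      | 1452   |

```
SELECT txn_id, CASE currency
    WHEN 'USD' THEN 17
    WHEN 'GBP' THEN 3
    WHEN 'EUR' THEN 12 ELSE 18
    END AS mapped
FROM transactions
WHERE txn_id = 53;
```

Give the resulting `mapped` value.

txn_id = 53: currency=USD, amount=4729.
currency='USD' → true → 17

17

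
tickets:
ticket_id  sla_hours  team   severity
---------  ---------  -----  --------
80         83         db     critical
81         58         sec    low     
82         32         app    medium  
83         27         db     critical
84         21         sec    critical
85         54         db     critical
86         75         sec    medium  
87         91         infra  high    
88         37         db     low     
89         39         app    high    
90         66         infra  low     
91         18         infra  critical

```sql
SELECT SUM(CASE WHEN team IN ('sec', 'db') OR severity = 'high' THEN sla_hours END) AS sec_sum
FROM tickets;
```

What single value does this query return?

485

ticket_id=80: ✓ → 83
ticket_id=81: ✓ → 58
ticket_id=82: ✗
ticket_id=83: ✓ → 27
ticket_id=84: ✓ → 21
ticket_id=85: ✓ → 54
ticket_id=86: ✓ → 75
ticket_id=87: ✓ → 91
ticket_id=88: ✓ → 37
ticket_id=89: ✓ → 39
ticket_id=90: ✗
ticket_id=91: ✗
sec_sum = 83 + 58 + 27 + 21 + 54 + 75 + 91 + 37 + 39 = 485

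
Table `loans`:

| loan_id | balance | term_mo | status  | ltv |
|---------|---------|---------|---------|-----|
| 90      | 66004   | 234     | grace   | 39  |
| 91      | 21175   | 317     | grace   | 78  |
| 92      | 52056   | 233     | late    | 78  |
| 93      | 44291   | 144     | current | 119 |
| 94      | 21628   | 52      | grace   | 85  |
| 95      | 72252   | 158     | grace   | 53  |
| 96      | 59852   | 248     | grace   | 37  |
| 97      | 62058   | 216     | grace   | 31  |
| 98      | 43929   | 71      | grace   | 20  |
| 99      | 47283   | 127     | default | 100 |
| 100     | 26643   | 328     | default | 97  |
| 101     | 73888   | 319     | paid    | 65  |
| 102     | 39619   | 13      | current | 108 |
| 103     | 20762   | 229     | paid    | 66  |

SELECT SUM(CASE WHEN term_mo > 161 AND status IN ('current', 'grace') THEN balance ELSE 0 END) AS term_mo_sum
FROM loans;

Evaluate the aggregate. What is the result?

loan_id=90: ✓ → 66004
loan_id=91: ✓ → 21175
loan_id=92: ✗
loan_id=93: ✗
loan_id=94: ✗
loan_id=95: ✗
loan_id=96: ✓ → 59852
loan_id=97: ✓ → 62058
loan_id=98: ✗
loan_id=99: ✗
loan_id=100: ✗
loan_id=101: ✗
loan_id=102: ✗
loan_id=103: ✗
term_mo_sum = 66004 + 21175 + 59852 + 62058 = 209089

209089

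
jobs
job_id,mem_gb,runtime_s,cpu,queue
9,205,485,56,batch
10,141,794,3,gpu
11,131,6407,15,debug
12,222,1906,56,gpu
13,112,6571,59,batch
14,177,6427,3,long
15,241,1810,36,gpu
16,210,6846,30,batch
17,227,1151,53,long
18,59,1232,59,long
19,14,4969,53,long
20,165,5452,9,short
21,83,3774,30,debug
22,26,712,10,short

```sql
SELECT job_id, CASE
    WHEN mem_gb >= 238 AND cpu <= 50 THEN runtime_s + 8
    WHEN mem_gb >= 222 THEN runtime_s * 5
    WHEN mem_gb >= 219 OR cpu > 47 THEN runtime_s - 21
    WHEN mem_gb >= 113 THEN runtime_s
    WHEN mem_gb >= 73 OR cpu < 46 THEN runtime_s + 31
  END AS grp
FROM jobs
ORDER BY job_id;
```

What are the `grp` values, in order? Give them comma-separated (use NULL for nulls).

job_id=9: mem_gb >= 219 OR cpu > 47 → 464
job_id=10: mem_gb >= 113 → 794
job_id=11: mem_gb >= 113 → 6407
job_id=12: mem_gb >= 222 → 9530
job_id=13: mem_gb >= 219 OR cpu > 47 → 6550
job_id=14: mem_gb >= 113 → 6427
job_id=15: mem_gb >= 238 AND cpu <= 50 → 1818
job_id=16: mem_gb >= 113 → 6846
job_id=17: mem_gb >= 222 → 5755
job_id=18: mem_gb >= 219 OR cpu > 47 → 1211
job_id=19: mem_gb >= 219 OR cpu > 47 → 4948
job_id=20: mem_gb >= 113 → 5452
job_id=21: mem_gb >= 73 OR cpu < 46 → 3805
job_id=22: mem_gb >= 73 OR cpu < 46 → 743

464, 794, 6407, 9530, 6550, 6427, 1818, 6846, 5755, 1211, 4948, 5452, 3805, 743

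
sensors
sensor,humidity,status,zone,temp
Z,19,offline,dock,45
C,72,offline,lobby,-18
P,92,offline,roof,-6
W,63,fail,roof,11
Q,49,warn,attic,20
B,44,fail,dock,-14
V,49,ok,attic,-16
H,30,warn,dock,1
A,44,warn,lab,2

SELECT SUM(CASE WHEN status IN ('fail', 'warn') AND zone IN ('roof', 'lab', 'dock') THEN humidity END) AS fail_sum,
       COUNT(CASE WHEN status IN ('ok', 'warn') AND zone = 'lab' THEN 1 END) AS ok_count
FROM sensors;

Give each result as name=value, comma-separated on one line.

[fail_sum: status IN ('fail', 'warn') AND zone IN ('roof', 'lab', 'dock')]
sensor=Z: ✗
sensor=C: ✗
sensor=P: ✗
sensor=W: ✓ → 63
sensor=Q: ✗
sensor=B: ✓ → 44
sensor=V: ✗
sensor=H: ✓ → 30
sensor=A: ✓ → 44
fail_sum = 63 + 44 + 30 + 44 = 181
—
[ok_count: status IN ('ok', 'warn') AND zone = 'lab']
sensor=Z: ✗
sensor=C: ✗
sensor=P: ✗
sensor=W: ✗
sensor=Q: ✗
sensor=B: ✗
sensor=V: ✗
sensor=H: ✗
sensor=A: ✓ → 1
ok_count = COUNT(1) = 1

fail_sum=181, ok_count=1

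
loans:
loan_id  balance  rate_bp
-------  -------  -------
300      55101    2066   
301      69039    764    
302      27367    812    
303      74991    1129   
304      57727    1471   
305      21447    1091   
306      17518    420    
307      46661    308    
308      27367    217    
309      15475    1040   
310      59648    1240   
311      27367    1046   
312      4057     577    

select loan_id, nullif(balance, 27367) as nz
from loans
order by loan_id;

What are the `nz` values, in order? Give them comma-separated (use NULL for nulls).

loan_id=300: balance=55101 vs 27367: differ → 55101
loan_id=301: balance=69039 vs 27367: differ → 69039
loan_id=302: balance=27367 vs 27367: equal → NULL
loan_id=303: balance=74991 vs 27367: differ → 74991
loan_id=304: balance=57727 vs 27367: differ → 57727
loan_id=305: balance=21447 vs 27367: differ → 21447
loan_id=306: balance=17518 vs 27367: differ → 17518
loan_id=307: balance=46661 vs 27367: differ → 46661
loan_id=308: balance=27367 vs 27367: equal → NULL
loan_id=309: balance=15475 vs 27367: differ → 15475
loan_id=310: balance=59648 vs 27367: differ → 59648
loan_id=311: balance=27367 vs 27367: equal → NULL
loan_id=312: balance=4057 vs 27367: differ → 4057

55101, 69039, NULL, 74991, 57727, 21447, 17518, 46661, NULL, 15475, 59648, NULL, 4057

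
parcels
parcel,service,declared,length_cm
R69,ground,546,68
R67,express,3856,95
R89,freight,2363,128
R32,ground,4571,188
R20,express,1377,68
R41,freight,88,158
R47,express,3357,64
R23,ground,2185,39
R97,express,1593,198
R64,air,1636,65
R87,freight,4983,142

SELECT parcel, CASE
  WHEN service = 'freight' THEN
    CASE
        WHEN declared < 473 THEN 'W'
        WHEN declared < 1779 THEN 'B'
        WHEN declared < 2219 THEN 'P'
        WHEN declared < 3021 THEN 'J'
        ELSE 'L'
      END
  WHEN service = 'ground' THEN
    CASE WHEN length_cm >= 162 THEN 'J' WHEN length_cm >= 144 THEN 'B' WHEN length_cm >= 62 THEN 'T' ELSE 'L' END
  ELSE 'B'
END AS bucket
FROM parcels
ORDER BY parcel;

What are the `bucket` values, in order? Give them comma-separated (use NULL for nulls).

parcel=R20: service='express' → outer ELSE → B
parcel=R23: service='ground' → inner[ELSE] → L
parcel=R32: service='ground' → inner[length_cm >= 162] → J
parcel=R41: service='freight' → inner[declared < 473] → W
parcel=R47: service='express' → outer ELSE → B
parcel=R64: service='air' → outer ELSE → B
parcel=R67: service='express' → outer ELSE → B
parcel=R69: service='ground' → inner[length_cm >= 62] → T
parcel=R87: service='freight' → inner[ELSE] → L
parcel=R89: service='freight' → inner[declared < 3021] → J
parcel=R97: service='express' → outer ELSE → B

B, L, J, W, B, B, B, T, L, J, B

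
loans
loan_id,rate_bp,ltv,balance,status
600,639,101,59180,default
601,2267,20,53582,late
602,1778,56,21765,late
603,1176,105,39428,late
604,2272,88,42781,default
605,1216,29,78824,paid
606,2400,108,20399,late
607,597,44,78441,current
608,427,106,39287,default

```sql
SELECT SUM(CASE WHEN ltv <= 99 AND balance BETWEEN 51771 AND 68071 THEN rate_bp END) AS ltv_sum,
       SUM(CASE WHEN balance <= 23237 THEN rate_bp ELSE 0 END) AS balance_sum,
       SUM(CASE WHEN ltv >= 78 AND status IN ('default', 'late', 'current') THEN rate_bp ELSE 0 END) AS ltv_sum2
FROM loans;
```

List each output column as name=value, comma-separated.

ltv_sum=2267, balance_sum=4178, ltv_sum2=6914

[ltv_sum: ltv <= 99 AND balance BETWEEN 51771 AND 68071]
loan_id=600: ✗
loan_id=601: ✓ → 2267
loan_id=602: ✗
loan_id=603: ✗
loan_id=604: ✗
loan_id=605: ✗
loan_id=606: ✗
loan_id=607: ✗
loan_id=608: ✗
ltv_sum = 2267
—
[balance_sum: balance <= 23237]
loan_id=600: ✗
loan_id=601: ✗
loan_id=602: ✓ → 1778
loan_id=603: ✗
loan_id=604: ✗
loan_id=605: ✗
loan_id=606: ✓ → 2400
loan_id=607: ✗
loan_id=608: ✗
balance_sum = 1778 + 2400 = 4178
—
[ltv_sum2: ltv >= 78 AND status IN ('default', 'late', 'current')]
loan_id=600: ✓ → 639
loan_id=601: ✗
loan_id=602: ✗
loan_id=603: ✓ → 1176
loan_id=604: ✓ → 2272
loan_id=605: ✗
loan_id=606: ✓ → 2400
loan_id=607: ✗
loan_id=608: ✓ → 427
ltv_sum2 = 639 + 1176 + 2272 + 2400 + 427 = 6914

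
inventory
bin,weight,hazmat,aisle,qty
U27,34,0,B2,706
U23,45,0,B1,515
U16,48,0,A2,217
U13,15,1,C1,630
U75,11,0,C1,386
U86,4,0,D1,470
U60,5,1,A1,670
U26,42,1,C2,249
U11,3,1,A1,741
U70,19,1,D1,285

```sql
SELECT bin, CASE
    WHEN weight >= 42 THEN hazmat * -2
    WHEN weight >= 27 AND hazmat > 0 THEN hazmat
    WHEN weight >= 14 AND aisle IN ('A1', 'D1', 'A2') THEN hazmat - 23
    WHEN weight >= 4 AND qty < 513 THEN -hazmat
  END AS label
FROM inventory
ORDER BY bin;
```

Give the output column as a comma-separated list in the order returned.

bin=U11: (no match → NULL) → NULL
bin=U13: (no match → NULL) → NULL
bin=U16: weight >= 42 → 0
bin=U23: weight >= 42 → 0
bin=U26: weight >= 42 → -2
bin=U27: (no match → NULL) → NULL
bin=U60: (no match → NULL) → NULL
bin=U70: weight >= 14 AND aisle IN ('A1', 'D1', 'A2') → -22
bin=U75: weight >= 4 AND qty < 513 → 0
bin=U86: weight >= 4 AND qty < 513 → 0

NULL, NULL, 0, 0, -2, NULL, NULL, -22, 0, 0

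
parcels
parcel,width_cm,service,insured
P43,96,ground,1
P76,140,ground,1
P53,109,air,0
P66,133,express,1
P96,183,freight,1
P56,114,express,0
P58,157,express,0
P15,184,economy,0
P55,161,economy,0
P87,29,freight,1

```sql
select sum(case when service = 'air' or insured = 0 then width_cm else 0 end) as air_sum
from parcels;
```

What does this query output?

725

parcel=P43: ✗
parcel=P76: ✗
parcel=P53: ✓ → 109
parcel=P66: ✗
parcel=P96: ✗
parcel=P56: ✓ → 114
parcel=P58: ✓ → 157
parcel=P15: ✓ → 184
parcel=P55: ✓ → 161
parcel=P87: ✗
air_sum = 109 + 114 + 157 + 184 + 161 = 725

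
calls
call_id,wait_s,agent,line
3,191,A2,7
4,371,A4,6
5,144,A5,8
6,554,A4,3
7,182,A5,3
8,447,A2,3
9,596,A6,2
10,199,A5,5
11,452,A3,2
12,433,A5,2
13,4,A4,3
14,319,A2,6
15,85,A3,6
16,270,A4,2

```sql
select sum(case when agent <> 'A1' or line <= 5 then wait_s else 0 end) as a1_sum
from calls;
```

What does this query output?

4247

call_id=3: ✓ → 191
call_id=4: ✓ → 371
call_id=5: ✓ → 144
call_id=6: ✓ → 554
call_id=7: ✓ → 182
call_id=8: ✓ → 447
call_id=9: ✓ → 596
call_id=10: ✓ → 199
call_id=11: ✓ → 452
call_id=12: ✓ → 433
call_id=13: ✓ → 4
call_id=14: ✓ → 319
call_id=15: ✓ → 85
call_id=16: ✓ → 270
a1_sum = 191 + 371 + 144 + 554 + 182 + 447 + 596 + 199 + 452 + 433 + 4 + 319 + 85 + 270 = 4247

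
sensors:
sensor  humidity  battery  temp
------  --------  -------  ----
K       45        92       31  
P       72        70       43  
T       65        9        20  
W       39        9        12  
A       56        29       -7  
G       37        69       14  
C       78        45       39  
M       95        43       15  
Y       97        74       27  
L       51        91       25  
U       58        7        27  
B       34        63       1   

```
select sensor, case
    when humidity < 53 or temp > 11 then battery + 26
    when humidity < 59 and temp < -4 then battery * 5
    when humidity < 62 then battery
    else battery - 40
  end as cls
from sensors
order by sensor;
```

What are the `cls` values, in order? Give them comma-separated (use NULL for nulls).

145, 89, 71, 95, 118, 117, 69, 96, 35, 33, 35, 100

sensor=A: humidity < 59 and temp < -4 → 145
sensor=B: humidity < 53 or temp > 11 → 89
sensor=C: humidity < 53 or temp > 11 → 71
sensor=G: humidity < 53 or temp > 11 → 95
sensor=K: humidity < 53 or temp > 11 → 118
sensor=L: humidity < 53 or temp > 11 → 117
sensor=M: humidity < 53 or temp > 11 → 69
sensor=P: humidity < 53 or temp > 11 → 96
sensor=T: humidity < 53 or temp > 11 → 35
sensor=U: humidity < 53 or temp > 11 → 33
sensor=W: humidity < 53 or temp > 11 → 35
sensor=Y: humidity < 53 or temp > 11 → 100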